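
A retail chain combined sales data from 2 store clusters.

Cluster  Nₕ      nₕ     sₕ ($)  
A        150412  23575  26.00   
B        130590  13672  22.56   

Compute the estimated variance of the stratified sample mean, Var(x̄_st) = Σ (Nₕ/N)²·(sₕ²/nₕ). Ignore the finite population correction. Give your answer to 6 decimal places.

0.016255

N = 281002. Term for each stratum: Wₕ²sₕ²/nₕ.
Var(x̄_st) = 0.008215635 + 0.008039835 = 0.016255471 → 0.016255.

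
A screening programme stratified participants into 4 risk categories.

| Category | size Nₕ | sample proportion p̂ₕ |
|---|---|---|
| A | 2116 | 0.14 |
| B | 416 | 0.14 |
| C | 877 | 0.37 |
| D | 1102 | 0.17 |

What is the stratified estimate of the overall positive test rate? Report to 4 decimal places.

0.1920

Wₕ = Nₕ/N with N = 4511: 0.4691, 0.0922, 0.1944, 0.2443.
p̂_st = 0.4691·0.14 + 0.0922·0.14 + 0.1944·0.37 + 0.2443·0.17 ≈ 0.192044... → 0.1920.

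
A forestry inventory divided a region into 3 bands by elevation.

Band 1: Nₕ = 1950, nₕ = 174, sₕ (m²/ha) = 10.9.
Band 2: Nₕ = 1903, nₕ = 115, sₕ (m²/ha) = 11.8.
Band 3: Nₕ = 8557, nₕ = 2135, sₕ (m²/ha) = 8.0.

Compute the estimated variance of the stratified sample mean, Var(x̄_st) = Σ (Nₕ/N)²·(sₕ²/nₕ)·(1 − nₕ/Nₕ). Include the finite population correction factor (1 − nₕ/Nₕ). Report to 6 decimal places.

N = 12410. Term for each stratum: Wₕ²sₕ²/nₕ·(1−nₕ/Nₕ).
Var(x̄_st) = 0.015354573 + 0.026750316 + 0.010696221 = 0.052801110 → 0.052801.

0.052801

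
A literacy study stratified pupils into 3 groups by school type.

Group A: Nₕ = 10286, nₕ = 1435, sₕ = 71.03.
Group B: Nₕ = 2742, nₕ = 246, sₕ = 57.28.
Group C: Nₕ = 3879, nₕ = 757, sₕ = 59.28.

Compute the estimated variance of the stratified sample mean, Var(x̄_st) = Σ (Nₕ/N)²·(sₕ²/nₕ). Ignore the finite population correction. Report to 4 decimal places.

1.8965

N = 16907. Term for each stratum: Wₕ²sₕ²/nₕ.
Var(x̄_st) = 1.3013426 + 0.3508106 + 0.2443582 = 1.8965115 → 1.8965.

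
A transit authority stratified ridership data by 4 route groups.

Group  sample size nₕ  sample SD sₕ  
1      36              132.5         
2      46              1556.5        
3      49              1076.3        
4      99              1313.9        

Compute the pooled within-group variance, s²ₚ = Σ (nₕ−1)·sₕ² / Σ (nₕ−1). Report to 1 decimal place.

1479736.8

Degrees of freedom: 35 + 45 + 48 + 98 = 226.
Σ(nₕ−1)sₕ² = 35·17556.25 + 45·2422692.25 + 48·1158421.69 + 98·1726333.21 = 334420515.7.
s²ₚ = 334420515.7 / 226 = 1479736.795... → 1479736.8.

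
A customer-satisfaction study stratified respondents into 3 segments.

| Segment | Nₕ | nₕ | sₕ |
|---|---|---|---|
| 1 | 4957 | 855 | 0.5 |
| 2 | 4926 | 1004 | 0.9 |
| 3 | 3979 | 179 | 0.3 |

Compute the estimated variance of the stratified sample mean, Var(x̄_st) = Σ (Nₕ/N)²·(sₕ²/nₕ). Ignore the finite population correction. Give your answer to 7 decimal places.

N = 13862. Term for each stratum: Wₕ²sₕ²/nₕ.
Var(x̄_st) = 0.0000373904 + 0.0001018799 + 0.0000414272 = 0.0001806974 → 0.0001807.

0.0001807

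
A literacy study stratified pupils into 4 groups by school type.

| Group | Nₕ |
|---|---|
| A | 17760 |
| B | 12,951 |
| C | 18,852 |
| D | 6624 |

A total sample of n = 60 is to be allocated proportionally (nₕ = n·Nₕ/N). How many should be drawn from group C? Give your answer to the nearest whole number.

20

N = 17760 + 12951 + 18852 + 6624 = 56187.
n_C = 60·18852/56187 = 20.131... → 20.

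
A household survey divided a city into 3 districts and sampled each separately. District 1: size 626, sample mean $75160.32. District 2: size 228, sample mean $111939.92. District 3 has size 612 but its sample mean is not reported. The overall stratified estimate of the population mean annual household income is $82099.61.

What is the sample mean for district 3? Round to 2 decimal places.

Σ Nₕx̄ₕ = N·μ, so 612·x̄_3 = 1466·82099.61 − (626·75160.32 + 228·111939.92).
= 120358028.26 − 72572662.08 = 47785366.18.
x̄_3 = 47785366.18 / 612 = 78080.6637... → 78080.66.

78080.66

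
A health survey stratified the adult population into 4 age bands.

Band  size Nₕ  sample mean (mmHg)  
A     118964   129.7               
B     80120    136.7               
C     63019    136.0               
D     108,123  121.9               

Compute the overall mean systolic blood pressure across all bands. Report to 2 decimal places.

N = 118964 + 80120 + 63019 + 108123 = 370226.
Overall mean = Σ (Nₕ/N)·x̄ₕ — weight by population share, not a simple average.
Σ Nₕx̄ₕ = 118964·129.7 + 80120·136.7 + 63019·136.0 + 108123·121.9 = 15429630.8 + 10952404 + 8570584 + 13180193.7 = 48132812.5.
Divide by N: 48132812.5 / 370226 = 130.0093... → 130.01.

130.01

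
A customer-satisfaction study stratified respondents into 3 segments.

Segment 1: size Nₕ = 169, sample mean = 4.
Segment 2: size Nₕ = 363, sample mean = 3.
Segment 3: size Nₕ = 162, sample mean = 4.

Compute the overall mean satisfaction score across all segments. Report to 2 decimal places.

3.48

x̄_st = (Σ Nₕx̄ₕ) / (Σ Nₕ) = (169·4 + 363·3 + 162·4) / 694
= 2413 / 694 = 3.4769... → 3.48.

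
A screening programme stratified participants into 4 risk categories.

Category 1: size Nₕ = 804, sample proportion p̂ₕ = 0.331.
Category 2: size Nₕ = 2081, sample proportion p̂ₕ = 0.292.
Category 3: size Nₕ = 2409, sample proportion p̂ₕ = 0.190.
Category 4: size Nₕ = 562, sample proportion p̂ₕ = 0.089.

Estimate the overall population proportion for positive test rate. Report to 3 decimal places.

Wₕ = Nₕ/N with N = 5856: 0.1373, 0.3554, 0.4114, 0.0960.
p̂_st = 0.1373·0.331 + 0.3554·0.292 + 0.4114·0.190 + 0.0960·0.089 ≈ 0.23591... → 0.236.

0.236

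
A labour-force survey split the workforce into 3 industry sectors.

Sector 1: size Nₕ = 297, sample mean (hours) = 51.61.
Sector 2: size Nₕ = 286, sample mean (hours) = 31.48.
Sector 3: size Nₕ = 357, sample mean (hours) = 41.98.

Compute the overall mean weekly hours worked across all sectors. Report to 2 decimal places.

41.83

N = 940; weights Wₕ = Nₕ/N = (0.3160, 0.3043, 0.3798).
x̄_st = Σ Wₕ·x̄ₕ = 0.3160·51.61 + 0.3043·31.48 + 0.3798·41.98 ≈ 41.8280...
→ 41.83.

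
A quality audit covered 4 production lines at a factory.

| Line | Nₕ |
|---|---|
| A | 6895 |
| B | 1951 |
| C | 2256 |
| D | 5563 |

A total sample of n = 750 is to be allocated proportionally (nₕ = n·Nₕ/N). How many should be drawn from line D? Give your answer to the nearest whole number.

250

N = 6895 + 1951 + 2256 + 5563 = 16665.
n_D = 750·5563/16665 = 250.360... → 250.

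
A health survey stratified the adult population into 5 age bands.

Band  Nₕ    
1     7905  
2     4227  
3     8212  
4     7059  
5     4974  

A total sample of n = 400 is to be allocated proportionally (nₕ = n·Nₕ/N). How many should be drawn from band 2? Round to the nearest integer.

52

N = 7905 + 4227 + 8212 + 7059 + 4974 = 32377.
n_2 = 400·4227/32377 = 52.222... → 52.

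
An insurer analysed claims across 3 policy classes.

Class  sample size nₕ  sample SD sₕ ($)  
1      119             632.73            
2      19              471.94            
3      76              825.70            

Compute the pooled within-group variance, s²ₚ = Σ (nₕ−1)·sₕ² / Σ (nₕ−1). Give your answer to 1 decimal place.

485230.4

Degrees of freedom: 118 + 18 + 75 = 211.
Σ(nₕ−1)sₕ² = 118·400347.2529 + 18·222727.3636 + 75·681780.49 = 102383605.137.
s²ₚ = 102383605.137 / 211 = 485230.356... → 485230.4.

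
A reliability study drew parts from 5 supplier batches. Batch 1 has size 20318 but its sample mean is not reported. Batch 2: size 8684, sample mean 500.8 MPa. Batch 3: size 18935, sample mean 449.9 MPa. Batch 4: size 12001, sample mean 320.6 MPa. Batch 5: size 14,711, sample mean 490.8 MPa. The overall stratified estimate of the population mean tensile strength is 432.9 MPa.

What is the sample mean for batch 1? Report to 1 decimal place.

412.4

Σ Nₕx̄ₕ = N·μ, so 20318·x̄_1 = 74649·432.9 − (8684·500.8 + 18935·449.9 + 12001·320.6 + 14711·490.8).
= 32315552.1 − 23935483.1 = 8380069.
x̄_1 = 8380069 / 20318 = 412.446... → 412.4.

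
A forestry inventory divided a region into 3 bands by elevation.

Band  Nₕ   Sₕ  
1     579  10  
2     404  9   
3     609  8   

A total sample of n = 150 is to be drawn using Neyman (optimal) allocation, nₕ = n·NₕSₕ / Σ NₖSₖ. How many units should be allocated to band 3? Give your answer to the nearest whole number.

51

1: NₕSₕ = 579·10 = 5790
2: NₕSₕ = 404·9 = 3636
3: NₕSₕ = 609·8 = 4872
Σ NₕSₕ = 14298.
n_3 = 150·4872/14298 = 51.112... → 51.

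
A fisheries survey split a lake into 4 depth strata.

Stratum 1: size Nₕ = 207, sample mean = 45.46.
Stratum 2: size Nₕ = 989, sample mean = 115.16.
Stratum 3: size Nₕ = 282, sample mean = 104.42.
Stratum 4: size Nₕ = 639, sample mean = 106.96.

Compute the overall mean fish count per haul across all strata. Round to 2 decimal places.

104.44

N = 207 + 989 + 282 + 639 = 2117.
Overall mean = Σ (Nₕ/N)·x̄ₕ — weight by population share, not a simple average.
Σ Nₕx̄ₕ = 207·45.46 + 989·115.16 + 282·104.42 + 639·106.96 = 9410.22 + 113893.24 + 29446.44 + 68347.44 = 221097.34.
Divide by N: 221097.34 / 2117 = 104.4390... → 104.44.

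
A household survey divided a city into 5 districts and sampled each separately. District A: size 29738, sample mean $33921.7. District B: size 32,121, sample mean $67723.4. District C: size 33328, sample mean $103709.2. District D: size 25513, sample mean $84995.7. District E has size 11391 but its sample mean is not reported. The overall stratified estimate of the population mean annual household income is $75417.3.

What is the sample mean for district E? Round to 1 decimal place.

Σ Nₕx̄ₕ = N·μ, so 11391·x̄_E = 132091·75417.3 − (29738·33921.7 + 32121·67723.4 + 33328·103709.2 + 25513·84995.7).
= 9961946574.3 − 8809022357.7 = 1152924216.6.
x̄_E = 1152924216.6 / 11391 = 101213.609... → 101213.6.

101213.6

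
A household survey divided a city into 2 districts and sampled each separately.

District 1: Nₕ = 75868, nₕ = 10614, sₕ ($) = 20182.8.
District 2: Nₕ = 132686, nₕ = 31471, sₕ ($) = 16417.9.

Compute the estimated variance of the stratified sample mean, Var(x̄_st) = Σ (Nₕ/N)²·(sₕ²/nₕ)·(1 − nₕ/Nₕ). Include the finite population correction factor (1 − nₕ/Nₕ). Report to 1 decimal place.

7012.9

N = 208554. Term for each stratum: Wₕ²sₕ²/nₕ·(1−nₕ/Nₕ).
Var(x̄_st) = 4368.3002 + 2644.5854 = 7012.8856 → 7012.9.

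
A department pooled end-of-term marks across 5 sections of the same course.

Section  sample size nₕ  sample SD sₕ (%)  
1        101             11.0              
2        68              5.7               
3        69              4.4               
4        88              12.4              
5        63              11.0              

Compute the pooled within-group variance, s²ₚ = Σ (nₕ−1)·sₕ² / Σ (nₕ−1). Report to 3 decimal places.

Degrees of freedom: 100 + 67 + 68 + 87 + 62 = 384.
Σ(nₕ−1)sₕ² = 100·121 + 67·32.49 + 68·19.36 + 87·153.76 + 62·121 = 36472.43.
s²ₚ = 36472.43 / 384 = 94.98029... → 94.980.

94.980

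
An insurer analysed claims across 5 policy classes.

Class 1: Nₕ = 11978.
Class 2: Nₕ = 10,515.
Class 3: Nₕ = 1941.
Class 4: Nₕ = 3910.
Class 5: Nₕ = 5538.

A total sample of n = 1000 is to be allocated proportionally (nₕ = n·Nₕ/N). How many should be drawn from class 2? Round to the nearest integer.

N = 11978 + 10515 + 1941 + 3910 + 5538 = 33882.
n_2 = 1000·10515/33882 = 310.342... → 310.

310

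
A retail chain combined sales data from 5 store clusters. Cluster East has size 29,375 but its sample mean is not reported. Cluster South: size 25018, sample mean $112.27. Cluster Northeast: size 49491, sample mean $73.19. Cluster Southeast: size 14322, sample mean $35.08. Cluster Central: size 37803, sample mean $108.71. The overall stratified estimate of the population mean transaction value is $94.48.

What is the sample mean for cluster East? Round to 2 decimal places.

125.85

Σ Nₕx̄ₕ = N·μ, so 29375·x̄_East = 156009·94.48 − (25018·112.27 + 49491·73.19 + 14322·35.08 + 37803·108.71).
= 14739730.32 − 11042997.04 = 3696733.28.
x̄_East = 3696733.28 / 29375 = 125.8462... → 125.85.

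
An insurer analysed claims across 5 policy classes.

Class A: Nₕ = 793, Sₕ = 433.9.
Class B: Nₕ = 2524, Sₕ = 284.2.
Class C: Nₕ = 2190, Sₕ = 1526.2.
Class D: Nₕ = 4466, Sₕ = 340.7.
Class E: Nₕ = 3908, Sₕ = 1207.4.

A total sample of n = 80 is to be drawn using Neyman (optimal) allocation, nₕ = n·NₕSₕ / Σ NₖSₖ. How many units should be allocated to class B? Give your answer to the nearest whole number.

Σ NₕSₕ = 793·433.9 + 2524·284.2 + 2190·1526.2 + 4466·340.7 + 3908·1207.4 = 10643866.9.
Share for B: 717320.8/10643866.9 = 0.06739.
n_B = 80 × 0.06739 = 5.391... → 5.

5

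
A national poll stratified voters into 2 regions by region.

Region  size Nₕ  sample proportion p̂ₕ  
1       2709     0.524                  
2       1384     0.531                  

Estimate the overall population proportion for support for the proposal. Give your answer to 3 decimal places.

N = 2709 + 1384 = 4093.
Overall proportion = Σ (Nₕ/N)·p̂ₕ.
Σ Nₕp̂ₕ = 1419.516 + 734.904 = 2154.42.
2154.42 / 4093 = 0.52637... → 0.526.

0.526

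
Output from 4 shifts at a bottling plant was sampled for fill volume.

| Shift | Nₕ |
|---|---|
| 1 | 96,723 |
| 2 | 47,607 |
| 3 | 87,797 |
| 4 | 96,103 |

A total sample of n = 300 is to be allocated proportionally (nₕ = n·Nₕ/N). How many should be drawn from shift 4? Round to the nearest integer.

N = 96723 + 47607 + 87797 + 96103 = 328230.
n_4 = 300·96103/328230 = 87.837... → 88.

88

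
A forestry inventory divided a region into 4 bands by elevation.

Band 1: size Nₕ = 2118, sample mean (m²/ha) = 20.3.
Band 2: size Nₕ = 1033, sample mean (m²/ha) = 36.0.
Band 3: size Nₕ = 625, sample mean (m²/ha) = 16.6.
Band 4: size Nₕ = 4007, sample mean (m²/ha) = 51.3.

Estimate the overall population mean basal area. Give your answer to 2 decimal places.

38.05

N = 7783; weights Wₕ = Nₕ/N = (0.2721, 0.1327, 0.0803, 0.5148).
x̄_st = Σ Wₕ·x̄ₕ = 0.2721·20.3 + 0.1327·36.0 + 0.0803·16.6 + 0.5148·51.3 ≈ 38.0467...
→ 38.05.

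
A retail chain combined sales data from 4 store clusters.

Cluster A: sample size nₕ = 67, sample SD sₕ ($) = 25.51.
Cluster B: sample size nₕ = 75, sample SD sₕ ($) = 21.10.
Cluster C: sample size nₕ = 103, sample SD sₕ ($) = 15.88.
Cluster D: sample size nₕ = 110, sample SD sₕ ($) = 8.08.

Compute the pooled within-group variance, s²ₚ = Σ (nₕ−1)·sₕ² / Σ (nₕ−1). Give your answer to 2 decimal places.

309.78

Degrees of freedom: 66 + 74 + 102 + 109 = 351.
Σ(nₕ−1)sₕ² = 66·650.7601 + 74·445.21 + 102·252.1744 + 109·65.2864 = 108733.713.
s²ₚ = 108733.713 / 351 = 309.7827... → 309.78.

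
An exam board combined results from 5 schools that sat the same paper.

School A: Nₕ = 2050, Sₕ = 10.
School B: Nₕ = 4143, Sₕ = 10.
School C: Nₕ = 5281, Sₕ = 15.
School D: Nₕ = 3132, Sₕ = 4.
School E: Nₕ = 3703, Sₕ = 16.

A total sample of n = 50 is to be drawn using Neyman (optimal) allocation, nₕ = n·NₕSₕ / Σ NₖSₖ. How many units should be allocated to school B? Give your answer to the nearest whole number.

Σ NₕSₕ = 2050·10 + 4143·10 + 5281·15 + 3132·4 + 3703·16 = 212921.
Share for B: 41430/212921 = 0.19458.
n_B = 50 × 0.19458 = 9.729... → 10.

10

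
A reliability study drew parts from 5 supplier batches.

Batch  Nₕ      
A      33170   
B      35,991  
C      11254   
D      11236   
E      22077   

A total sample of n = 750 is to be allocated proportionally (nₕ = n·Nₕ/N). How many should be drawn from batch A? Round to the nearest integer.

219

Share of batch A = 33170/113728 = 0.29166.
Allocate 750 × 0.29166 = 218.746... → 219.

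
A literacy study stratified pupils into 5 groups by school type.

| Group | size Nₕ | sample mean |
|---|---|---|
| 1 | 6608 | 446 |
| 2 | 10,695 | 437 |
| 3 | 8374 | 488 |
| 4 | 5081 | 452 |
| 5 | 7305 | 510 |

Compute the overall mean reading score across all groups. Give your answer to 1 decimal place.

465.8

N = 6608 + 10695 + 8374 + 5081 + 7305 = 38063.
The stratified mean weights each stratum mean by its population share Nₕ/N.
Σ Nₕx̄ₕ = 6608·446 + 10695·437 + 8374·488 + 5081·452 + 7305·510 = 2947168 + 4673715 + 4086512 + 2296612 + 3725550 = 17729557.
Divide by N: 17729557 / 38063 = 465.795... → 465.8.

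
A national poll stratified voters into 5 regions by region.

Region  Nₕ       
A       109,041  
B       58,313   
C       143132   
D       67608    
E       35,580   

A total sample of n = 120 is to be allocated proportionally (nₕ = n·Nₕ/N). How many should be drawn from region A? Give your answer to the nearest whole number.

32

N = 109041 + 58313 + 143132 + 67608 + 35580 = 413674.
n_A = 120·109041/413674 = 31.631... → 32.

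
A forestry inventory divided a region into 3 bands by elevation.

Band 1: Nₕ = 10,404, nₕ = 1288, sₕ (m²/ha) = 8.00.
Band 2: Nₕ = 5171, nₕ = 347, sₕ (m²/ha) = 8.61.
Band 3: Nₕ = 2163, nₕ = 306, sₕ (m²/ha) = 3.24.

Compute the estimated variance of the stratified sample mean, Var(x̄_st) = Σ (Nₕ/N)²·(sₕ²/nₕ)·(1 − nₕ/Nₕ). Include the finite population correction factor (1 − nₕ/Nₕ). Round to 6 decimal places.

0.032354

N = 17738. Term for each stratum: Wₕ²sₕ²/nₕ·(1−nₕ/Nₕ).
Var(x̄_st) = 0.014978195 + 0.016937502 + 0.000437953 = 0.032353650 → 0.032354.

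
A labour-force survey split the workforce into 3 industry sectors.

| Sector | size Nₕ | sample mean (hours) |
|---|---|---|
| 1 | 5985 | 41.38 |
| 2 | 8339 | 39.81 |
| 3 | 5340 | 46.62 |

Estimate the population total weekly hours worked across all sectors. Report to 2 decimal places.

1: 5985·41.38 = 247659.3
2: 8339·39.81 = 331975.59
3: 5340·46.62 = 248950.8
τ̂ = Σ Nₕx̄ₕ = 828585.69.

828585.69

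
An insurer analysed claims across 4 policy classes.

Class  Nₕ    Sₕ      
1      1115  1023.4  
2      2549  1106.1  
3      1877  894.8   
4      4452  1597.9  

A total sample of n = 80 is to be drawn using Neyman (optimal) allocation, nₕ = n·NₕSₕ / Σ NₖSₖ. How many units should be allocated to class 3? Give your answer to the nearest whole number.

1: NₕSₕ = 1115·1023.4 = 1141091
2: NₕSₕ = 2549·1106.1 = 2819448.9
3: NₕSₕ = 1877·894.8 = 1679539.6
4: NₕSₕ = 4452·1597.9 = 7113850.8
Σ NₕSₕ = 12753930.3.
n_3 = 80·1679539.6/12753930.3 = 10.535... → 11.

11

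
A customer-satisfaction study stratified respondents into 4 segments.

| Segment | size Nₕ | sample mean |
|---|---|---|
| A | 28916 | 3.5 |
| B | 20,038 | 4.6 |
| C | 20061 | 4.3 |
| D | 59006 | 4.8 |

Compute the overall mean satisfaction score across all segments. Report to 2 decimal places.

4.40

N = 128021; weights Wₕ = Nₕ/N = (0.2259, 0.1565, 0.1567, 0.4609).
x̄_st = Σ Wₕ·x̄ₕ = 0.2259·3.5 + 0.1565·4.6 + 0.1567·4.3 + 0.4609·4.8 ≈ 4.3967...
→ 4.40.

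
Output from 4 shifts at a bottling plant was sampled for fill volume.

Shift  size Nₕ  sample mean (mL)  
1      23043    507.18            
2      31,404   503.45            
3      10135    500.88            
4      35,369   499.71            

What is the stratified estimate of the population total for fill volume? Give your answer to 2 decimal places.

50247954.33

1: 23043·507.18 = 11686948.74
2: 31404·503.45 = 15810343.8
3: 10135·500.88 = 5076418.8
4: 35369·499.71 = 17674242.99
τ̂ = Σ Nₕx̄ₕ = 50247954.33.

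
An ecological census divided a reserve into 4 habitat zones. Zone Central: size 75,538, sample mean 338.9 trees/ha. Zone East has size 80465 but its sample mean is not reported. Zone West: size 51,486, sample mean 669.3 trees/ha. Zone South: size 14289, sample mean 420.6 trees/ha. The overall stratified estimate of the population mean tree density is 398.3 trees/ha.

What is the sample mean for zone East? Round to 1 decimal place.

276.7

Σ Nₕx̄ₕ = N·μ, so 80465·x̄_East = 221778·398.3 − (75538·338.9 + 51486·669.3 + 14289·420.6).
= 88334177.4 − 66069361.4 = 22264816.
x̄_East = 22264816 / 80465 = 276.702... → 276.7.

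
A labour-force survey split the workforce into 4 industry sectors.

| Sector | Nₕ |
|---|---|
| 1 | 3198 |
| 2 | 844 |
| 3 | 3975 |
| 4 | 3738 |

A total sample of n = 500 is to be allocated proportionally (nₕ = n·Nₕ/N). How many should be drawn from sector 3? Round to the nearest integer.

169

Share of sector 3 = 3975/11755 = 0.33815.
Allocate 500 × 0.33815 = 169.077... → 169.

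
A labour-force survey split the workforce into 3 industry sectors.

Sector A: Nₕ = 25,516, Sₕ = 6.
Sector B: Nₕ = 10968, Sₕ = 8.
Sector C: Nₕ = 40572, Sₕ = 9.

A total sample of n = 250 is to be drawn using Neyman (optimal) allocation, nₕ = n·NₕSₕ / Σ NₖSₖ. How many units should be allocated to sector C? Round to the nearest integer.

A: NₕSₕ = 25516·6 = 153096
B: NₕSₕ = 10968·8 = 87744
C: NₕSₕ = 40572·9 = 365148
Σ NₕSₕ = 605988.
n_C = 250·365148/605988 = 150.642... → 151.

151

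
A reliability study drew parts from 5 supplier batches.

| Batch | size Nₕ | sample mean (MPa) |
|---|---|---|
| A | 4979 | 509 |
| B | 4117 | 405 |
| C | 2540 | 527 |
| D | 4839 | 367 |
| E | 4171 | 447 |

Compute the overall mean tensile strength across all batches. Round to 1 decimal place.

444.7

N = 4979 + 4117 + 2540 + 4839 + 4171 = 20646.
Overall mean = Σ (Nₕ/N)·x̄ₕ — weight by population share, not a simple average.
Σ Nₕx̄ₕ = 4979·509 + 4117·405 + 2540·527 + 4839·367 + 4171·447 = 2534311 + 1667385 + 1338580 + 1775913 + 1864437 = 9180626.
Divide by N: 9180626 / 20646 = 444.669... → 444.7.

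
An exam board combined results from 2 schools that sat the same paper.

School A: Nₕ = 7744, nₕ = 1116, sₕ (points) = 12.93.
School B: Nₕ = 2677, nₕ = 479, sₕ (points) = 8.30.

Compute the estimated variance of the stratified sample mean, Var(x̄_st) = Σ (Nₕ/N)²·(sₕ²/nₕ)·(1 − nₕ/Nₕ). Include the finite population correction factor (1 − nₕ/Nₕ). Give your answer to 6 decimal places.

0.078597

N = 10421. Term for each stratum: Wₕ²sₕ²/nₕ·(1−nₕ/Nₕ).
Var(x̄_st) = 0.070804671 + 0.007792520 = 0.078597191 → 0.078597.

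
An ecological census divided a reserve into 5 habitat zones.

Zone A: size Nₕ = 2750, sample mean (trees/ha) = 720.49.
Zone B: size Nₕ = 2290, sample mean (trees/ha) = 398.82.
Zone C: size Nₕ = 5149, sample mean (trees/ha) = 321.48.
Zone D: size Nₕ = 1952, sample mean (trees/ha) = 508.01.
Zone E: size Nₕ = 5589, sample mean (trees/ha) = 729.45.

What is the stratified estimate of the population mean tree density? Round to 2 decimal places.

542.50

N = 2750 + 2290 + 5149 + 1952 + 5589 = 17730.
Overall mean = Σ (Nₕ/N)·x̄ₕ — weight by population share, not a simple average.
Σ Nₕx̄ₕ = 2750·720.49 + 2290·398.82 + 5149·321.48 + 1952·508.01 + 5589·729.45 = 1981347.5 + 913297.8 + 1655300.52 + 991635.52 + 4076896.05 = 9618477.39.
Divide by N: 9618477.39 / 17730 = 542.4973... → 542.50.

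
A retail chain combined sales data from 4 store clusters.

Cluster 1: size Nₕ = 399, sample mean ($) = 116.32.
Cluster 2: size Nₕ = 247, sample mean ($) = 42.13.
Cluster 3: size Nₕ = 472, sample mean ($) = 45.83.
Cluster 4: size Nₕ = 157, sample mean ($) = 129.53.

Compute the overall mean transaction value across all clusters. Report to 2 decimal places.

x̄_st = (Σ Nₕx̄ₕ) / (Σ Nₕ) = (399·116.32 + 247·42.13 + 472·45.83 + 157·129.53) / 1275
= 98785.76 / 1275 = 77.4790... → 77.48.

77.48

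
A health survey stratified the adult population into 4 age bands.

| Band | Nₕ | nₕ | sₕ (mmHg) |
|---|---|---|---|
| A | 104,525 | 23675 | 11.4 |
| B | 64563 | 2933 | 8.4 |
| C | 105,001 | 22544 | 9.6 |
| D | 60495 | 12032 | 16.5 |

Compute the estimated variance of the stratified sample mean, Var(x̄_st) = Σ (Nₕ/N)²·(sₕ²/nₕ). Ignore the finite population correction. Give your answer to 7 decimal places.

0.0025738

N = 334584; Wₕ = Nₕ/N.
band A: (104525/334584)²·11.4²/23675 = 0.0005357346
band B: (64563/334584)²·8.4²/2933 = 0.0008957846
band C: (105001/334584)²·9.6²/22544 = 0.0004026132
band D: (60495/334584)²·16.5²/12032 = 0.0007397052
Sum = 0.0025738377 → 0.0025738.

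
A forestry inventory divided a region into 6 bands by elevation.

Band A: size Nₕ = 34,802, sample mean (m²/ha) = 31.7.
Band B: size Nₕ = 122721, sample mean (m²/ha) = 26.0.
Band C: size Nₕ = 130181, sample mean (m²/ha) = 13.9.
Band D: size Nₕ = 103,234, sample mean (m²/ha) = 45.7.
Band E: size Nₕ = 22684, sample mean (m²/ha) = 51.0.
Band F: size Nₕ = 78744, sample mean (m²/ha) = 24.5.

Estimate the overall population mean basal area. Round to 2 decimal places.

N = 34802 + 122721 + 130181 + 103234 + 22684 + 78744 = 492366.
Weight each subgroup mean by Nₕ/N and sum.
Σ Nₕx̄ₕ = 34802·31.7 + 122721·26.0 + 130181·13.9 + 103234·45.7 + 22684·51.0 + 78744·24.5 = 1103223.4 + 3190746 + 1809515.9 + 4717793.8 + 1156884 + 1929228 = 13907391.1.
Divide by N: 13907391.1 / 492366 = 28.2460... → 28.25.

28.25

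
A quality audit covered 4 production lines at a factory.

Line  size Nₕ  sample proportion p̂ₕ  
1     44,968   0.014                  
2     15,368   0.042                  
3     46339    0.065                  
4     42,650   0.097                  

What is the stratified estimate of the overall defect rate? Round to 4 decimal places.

Wₕ = Nₕ/N with N = 149325: 0.3011, 0.1029, 0.3103, 0.2856.
p̂_st = 0.3011·0.014 + 0.1029·0.042 + 0.3103·0.065 + 0.2856·0.097 ≈ 0.056414... → 0.0564.

0.0564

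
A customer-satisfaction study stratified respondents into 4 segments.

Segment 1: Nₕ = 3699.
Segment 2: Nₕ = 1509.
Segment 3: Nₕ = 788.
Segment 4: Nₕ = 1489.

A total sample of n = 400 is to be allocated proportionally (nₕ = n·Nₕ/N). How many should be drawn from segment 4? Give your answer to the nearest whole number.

80

Share of segment 4 = 1489/7485 = 0.19893.
Allocate 400 × 0.19893 = 79.572... → 80.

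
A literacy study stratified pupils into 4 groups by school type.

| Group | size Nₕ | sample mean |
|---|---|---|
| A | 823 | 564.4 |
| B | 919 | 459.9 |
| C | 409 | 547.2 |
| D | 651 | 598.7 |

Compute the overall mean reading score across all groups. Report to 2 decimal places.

N = 823 + 919 + 409 + 651 = 2802.
The stratified mean weights each stratum mean by its population share Nₕ/N.
Σ Nₕx̄ₕ = 823·564.4 + 919·459.9 + 409·547.2 + 651·598.7 = 464501.2 + 422648.1 + 223804.8 + 389753.7 = 1500707.8.
Divide by N: 1500707.8 / 2802 = 535.5845... → 535.58.

535.58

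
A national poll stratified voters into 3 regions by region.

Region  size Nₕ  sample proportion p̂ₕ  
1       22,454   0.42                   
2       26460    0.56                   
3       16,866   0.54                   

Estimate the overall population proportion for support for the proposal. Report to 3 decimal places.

0.507

Wₕ = Nₕ/N with N = 65780: 0.3413, 0.4022, 0.2564.
p̂_st = 0.3413·0.42 + 0.4022·0.56 + 0.2564·0.54 ≈ 0.50708... → 0.507.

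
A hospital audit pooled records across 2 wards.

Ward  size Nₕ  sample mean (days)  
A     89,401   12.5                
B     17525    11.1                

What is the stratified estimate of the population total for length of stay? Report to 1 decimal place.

Estimate total by summing Nₕ·x̄ₕ over strata.
89401·12.5 + 17525·11.1 = 1117512.5 + 194527.5 = 1312040.0.

1312040.0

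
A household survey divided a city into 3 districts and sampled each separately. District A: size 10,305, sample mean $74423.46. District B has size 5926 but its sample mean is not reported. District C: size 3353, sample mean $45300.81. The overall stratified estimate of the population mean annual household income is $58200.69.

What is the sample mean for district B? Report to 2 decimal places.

37289.06

N = 10305 + 5926 + 3353 = 19584.
Overall total = μ·N = 58200.69·19584 = 1139802312.96.
Subtract the known strata: 10305·74423.46 + 3353·45300.81 = 918827371.23.
Remaining total for district B: 1139802312.96 − 918827371.23 = 220974941.73.
Divide by its size: 220974941.73 / 5926 = 37289.0553... → 37289.06.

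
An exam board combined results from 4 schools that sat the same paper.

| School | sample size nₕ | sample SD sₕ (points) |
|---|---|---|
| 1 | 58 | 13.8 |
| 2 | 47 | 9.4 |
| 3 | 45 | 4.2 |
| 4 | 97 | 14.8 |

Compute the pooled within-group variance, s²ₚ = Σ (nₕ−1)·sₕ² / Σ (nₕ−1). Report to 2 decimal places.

151.13

Degrees of freedom: 57 + 46 + 44 + 96 = 243.
Σ(nₕ−1)sₕ² = 57·190.44 + 46·88.36 + 44·17.64 + 96·219.04 = 36723.64.
s²ₚ = 36723.64 / 243 = 151.1261... → 151.13.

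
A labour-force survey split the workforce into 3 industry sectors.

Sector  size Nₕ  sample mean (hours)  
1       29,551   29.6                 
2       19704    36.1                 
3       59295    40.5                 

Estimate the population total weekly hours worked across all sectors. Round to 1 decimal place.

3987471.5

1: 29551·29.6 = 874709.6
2: 19704·36.1 = 711314.4
3: 59295·40.5 = 2401447.5
τ̂ = Σ Nₕx̄ₕ = 3987471.5.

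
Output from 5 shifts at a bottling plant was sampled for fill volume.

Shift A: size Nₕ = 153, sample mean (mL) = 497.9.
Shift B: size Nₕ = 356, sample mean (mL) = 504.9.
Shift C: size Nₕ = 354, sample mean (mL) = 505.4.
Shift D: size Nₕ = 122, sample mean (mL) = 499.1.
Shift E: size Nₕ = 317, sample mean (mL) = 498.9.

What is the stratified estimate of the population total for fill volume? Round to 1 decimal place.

A: 153·497.9 = 76178.7
B: 356·504.9 = 179744.4
C: 354·505.4 = 178911.6
D: 122·499.1 = 60890.2
E: 317·498.9 = 158151.3
τ̂ = Σ Nₕx̄ₕ = 653876.2.

653876.2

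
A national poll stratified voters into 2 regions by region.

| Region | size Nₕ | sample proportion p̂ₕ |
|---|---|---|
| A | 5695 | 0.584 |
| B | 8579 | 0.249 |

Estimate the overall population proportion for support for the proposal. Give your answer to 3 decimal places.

Wₕ = Nₕ/N with N = 14274: 0.3990, 0.6010.
p̂_st = 0.3990·0.584 + 0.6010·0.249 ≈ 0.38266... → 0.383.

0.383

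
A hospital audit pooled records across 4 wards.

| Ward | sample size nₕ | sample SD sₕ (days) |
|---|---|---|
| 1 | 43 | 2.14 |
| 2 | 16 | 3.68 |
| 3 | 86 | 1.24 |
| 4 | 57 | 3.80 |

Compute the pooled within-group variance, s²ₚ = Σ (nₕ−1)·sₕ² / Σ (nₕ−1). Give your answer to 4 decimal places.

1: (43−1)·2.14² = 42·4.5796 = 192.3432
2: (16−1)·3.68² = 15·13.5424 = 203.136
3: (86−1)·1.24² = 85·1.5376 = 130.696
4: (57−1)·3.80² = 56·14.44 = 808.64
Numerator = 1334.8152; denominator = Σ(nₕ−1) = 198.
s²ₚ = 1334.8152/198 = 6.741491... → 6.7415.

6.7415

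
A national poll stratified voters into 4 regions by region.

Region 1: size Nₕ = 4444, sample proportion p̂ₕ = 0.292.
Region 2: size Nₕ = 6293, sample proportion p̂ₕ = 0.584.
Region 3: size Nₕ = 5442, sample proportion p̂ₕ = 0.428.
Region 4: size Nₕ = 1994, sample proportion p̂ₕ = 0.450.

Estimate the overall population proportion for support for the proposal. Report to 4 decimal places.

N = 4444 + 6293 + 5442 + 1994 = 18173.
Overall proportion = Σ (Nₕ/N)·p̂ₕ.
Σ Nₕp̂ₕ = 1297.648 + 3675.112 + 2329.176 + 897.3 = 8199.236.
8199.236 / 18173 = 0.451177... → 0.4512.

0.4512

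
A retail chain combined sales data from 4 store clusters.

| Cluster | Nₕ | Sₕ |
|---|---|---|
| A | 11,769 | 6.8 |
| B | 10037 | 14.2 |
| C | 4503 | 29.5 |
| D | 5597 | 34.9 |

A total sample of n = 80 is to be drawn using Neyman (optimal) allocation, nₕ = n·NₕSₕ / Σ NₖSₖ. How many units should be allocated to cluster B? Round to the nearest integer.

Σ NₕSₕ = 11769·6.8 + 10037·14.2 + 4503·29.5 + 5597·34.9 = 550728.4.
Share for B: 142525.4/550728.4 = 0.25879.
n_B = 80 × 0.25879 = 20.704... → 21.

21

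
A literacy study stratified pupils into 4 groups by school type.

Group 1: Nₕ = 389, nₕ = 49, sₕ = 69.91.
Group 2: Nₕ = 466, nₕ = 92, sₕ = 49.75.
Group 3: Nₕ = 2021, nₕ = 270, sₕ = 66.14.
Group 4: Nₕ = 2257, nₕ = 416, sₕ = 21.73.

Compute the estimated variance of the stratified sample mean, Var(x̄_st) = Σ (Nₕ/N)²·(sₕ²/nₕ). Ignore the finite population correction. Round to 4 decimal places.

N = 5133; Wₕ = Nₕ/N.
group 1: (389/5133)²·69.91²/49 = 0.5728477
group 2: (466/5133)²·49.75²/92 = 0.2217316
group 3: (2021/5133)²·66.14²/270 = 2.5116245
group 4: (2257/5133)²·21.73²/416 = 0.2194556
Sum = 3.5256595 → 3.5257.

3.5257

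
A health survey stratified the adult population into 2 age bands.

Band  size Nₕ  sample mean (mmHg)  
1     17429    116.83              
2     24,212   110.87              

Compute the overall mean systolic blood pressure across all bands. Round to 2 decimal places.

113.36

N = 41641; weights Wₕ = Nₕ/N = (0.4186, 0.5814).
x̄_st = Σ Wₕ·x̄ₕ = 0.4186·116.83 + 0.5814·110.87 ≈ 113.3646...
→ 113.36.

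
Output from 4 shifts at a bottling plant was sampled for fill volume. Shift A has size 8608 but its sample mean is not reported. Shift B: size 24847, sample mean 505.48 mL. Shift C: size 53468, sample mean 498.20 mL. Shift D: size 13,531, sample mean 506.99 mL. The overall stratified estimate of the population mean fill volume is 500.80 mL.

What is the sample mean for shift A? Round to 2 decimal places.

493.71

N = 8608 + 24847 + 53468 + 13531 = 100454.
Overall total = μ·N = 500.80·100454 = 50307363.2.
Subtract the known strata: 24847·505.48 + 53468·498.20 + 13531·506.99 = 46057500.85.
Remaining total for shift A: 50307363.2 − 46057500.85 = 4249862.35.
Divide by its size: 4249862.35 / 8608 = 493.7108... → 493.71.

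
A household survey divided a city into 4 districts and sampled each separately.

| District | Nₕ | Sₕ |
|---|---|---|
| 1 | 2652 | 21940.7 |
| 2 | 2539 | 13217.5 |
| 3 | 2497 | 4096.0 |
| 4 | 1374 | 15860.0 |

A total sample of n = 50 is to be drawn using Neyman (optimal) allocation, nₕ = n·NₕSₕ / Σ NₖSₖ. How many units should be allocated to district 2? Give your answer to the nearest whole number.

14

1: NₕSₕ = 2652·21940.7 = 58186736.4
2: NₕSₕ = 2539·13217.5 = 33559232.5
3: NₕSₕ = 2497·4096.0 = 10227712
4: NₕSₕ = 1374·15860.0 = 21791640
Σ NₕSₕ = 123765320.9.
n_2 = 50·33559232.5/123765320.9 = 13.558... → 14.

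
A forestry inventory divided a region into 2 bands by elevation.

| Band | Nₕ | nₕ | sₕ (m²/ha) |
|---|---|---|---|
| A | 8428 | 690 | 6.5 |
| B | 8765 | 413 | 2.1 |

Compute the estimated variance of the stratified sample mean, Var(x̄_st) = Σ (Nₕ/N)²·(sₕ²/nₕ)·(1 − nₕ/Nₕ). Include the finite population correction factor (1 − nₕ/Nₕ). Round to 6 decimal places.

N = 17193; Wₕ = Nₕ/N.
band A: (8428/17193)²·6.5²/690·(1 − 690/8428) = 0.013509135
band B: (8765/17193)²·2.1²/413·(1 − 413/8765) = 0.002644403
Sum = 0.016153538 → 0.016154.

0.016154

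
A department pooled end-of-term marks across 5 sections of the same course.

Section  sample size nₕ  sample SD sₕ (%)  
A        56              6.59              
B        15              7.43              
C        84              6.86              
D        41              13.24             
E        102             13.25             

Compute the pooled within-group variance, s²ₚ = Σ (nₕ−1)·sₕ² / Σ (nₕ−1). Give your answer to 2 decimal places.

Degrees of freedom: 55 + 14 + 83 + 40 + 101 = 293.
Σ(nₕ−1)sₕ² = 55·43.4281 + 14·55.2049 + 83·47.0596 + 40·175.2976 + 101·175.5625 = 31811.0774.
s²ₚ = 31811.0774 / 293 = 108.5702... → 108.57.

108.57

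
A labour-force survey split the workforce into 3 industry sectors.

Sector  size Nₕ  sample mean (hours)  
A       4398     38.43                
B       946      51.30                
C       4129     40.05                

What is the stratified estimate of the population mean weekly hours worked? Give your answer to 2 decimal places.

x̄_st = (Σ Nₕx̄ₕ) / (Σ Nₕ) = (4398·38.43 + 946·51.30 + 4129·40.05) / 9473
= 382911.39 / 9473 = 40.4213... → 40.42.

40.42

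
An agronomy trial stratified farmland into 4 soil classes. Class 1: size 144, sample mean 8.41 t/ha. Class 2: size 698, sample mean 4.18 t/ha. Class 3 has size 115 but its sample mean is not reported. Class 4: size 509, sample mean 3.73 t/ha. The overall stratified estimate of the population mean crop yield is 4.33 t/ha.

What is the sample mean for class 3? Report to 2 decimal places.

2.79

Σ Nₕx̄ₕ = N·μ, so 115·x̄_3 = 1466·4.33 − (144·8.41 + 698·4.18 + 509·3.73).
= 6347.78 − 6027.25 = 320.53.
x̄_3 = 320.53 / 115 = 2.7872... → 2.79.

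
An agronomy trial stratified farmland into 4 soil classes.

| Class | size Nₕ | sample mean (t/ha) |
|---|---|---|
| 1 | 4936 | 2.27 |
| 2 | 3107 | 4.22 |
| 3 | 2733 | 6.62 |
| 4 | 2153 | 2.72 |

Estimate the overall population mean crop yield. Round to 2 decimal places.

3.73

x̄_st = (Σ Nₕx̄ₕ) / (Σ Nₕ) = (4936·2.27 + 3107·4.22 + 2733·6.62 + 2153·2.72) / 12929
= 48264.88 / 12929 = 3.7331... → 3.73.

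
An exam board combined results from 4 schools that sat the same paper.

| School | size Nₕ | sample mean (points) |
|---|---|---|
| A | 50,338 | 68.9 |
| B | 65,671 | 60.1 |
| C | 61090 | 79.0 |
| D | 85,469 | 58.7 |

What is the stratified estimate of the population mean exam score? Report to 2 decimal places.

N = 262568; weights Wₕ = Nₕ/N = (0.1917, 0.2501, 0.2327, 0.3255).
x̄_st = Σ Wₕ·x̄ₕ = 0.1917·68.9 + 0.2501·60.1 + 0.2327·79.0 + 0.3255·58.7 ≈ 65.7287...
→ 65.73.

65.73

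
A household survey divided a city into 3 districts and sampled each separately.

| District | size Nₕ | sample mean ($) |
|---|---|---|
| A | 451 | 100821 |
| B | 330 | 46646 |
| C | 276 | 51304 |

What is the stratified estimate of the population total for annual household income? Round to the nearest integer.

Population total = Σ Nₕ·x̄ₕ (each stratum's size times its mean).
451·100821 + 330·46646 + 276·51304 = 45470271 + 15393180 + 14159904 = 75023355.

75023355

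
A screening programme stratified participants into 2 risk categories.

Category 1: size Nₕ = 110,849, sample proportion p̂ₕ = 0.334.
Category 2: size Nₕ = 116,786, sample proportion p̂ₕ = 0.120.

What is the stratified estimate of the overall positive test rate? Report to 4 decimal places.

Wₕ = Nₕ/N with N = 227635: 0.4870, 0.5130.
p̂_st = 0.4870·0.334 + 0.5130·0.120 ≈ 0.224209... → 0.2242.

0.2242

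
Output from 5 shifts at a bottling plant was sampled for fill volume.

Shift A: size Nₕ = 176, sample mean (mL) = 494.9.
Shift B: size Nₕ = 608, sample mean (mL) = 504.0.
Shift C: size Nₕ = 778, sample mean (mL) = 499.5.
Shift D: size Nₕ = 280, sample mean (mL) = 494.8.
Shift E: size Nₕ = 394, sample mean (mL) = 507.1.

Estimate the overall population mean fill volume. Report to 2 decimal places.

501.11

N = 2236; weights Wₕ = Nₕ/N = (0.0787, 0.2719, 0.3479, 0.1252, 0.1762).
x̄_st = Σ Wₕ·x̄ₕ = 0.0787·494.9 + 0.2719·504.0 + 0.3479·499.5 + 0.1252·494.8 + 0.1762·507.1 ≈ 501.1122...
→ 501.11.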